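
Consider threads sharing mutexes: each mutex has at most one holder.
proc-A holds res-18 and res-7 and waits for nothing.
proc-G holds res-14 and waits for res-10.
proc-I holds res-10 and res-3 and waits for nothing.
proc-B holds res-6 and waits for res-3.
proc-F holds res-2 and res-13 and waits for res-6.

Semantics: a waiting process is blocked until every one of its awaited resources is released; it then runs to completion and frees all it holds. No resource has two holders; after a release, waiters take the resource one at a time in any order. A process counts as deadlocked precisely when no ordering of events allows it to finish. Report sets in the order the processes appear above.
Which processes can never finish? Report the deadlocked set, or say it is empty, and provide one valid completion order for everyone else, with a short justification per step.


No process is deadlocked.
Key observation: the wait graph is acyclic; completion cascades from the unblocked processes through everyone else.
A valid finishing order for the others: proc-I, proc-G, proc-A, proc-B, proc-F.
Walking it through:
  proc-I waits on nothing -> runs at once and releases res-10 and res-3
  proc-G: everything it awaited (res-10) is free; runs, freeing res-14
  proc-A waits on nothing -> runs at once and releases res-18 and res-7
  proc-B: everything it awaited (res-3) is free; runs, freeing res-6
  proc-F: everything it awaited (res-6) is free; runs, freeing res-2 and res-13


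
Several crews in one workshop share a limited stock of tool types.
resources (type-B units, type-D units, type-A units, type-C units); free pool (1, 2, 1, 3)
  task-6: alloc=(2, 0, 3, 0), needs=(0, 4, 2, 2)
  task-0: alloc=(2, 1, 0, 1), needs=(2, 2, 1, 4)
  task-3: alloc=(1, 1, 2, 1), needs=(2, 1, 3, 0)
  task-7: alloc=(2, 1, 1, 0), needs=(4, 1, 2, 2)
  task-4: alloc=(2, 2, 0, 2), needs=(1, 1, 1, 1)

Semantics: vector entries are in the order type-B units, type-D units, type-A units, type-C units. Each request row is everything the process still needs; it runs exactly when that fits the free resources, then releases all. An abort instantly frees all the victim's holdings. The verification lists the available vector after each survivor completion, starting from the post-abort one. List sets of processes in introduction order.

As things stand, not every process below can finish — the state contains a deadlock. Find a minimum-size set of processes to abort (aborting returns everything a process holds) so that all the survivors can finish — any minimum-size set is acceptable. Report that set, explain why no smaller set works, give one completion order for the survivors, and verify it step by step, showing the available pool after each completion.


Abort task-6.
Key observation: the deadlocked task-7 becomes finishable only because task-6 released (2, 0, 3, 0); it completes at step 2 below.
Minimality: the empty abort set fails — the state is deadlocked as it stands.
Survivors finish in the order: task-4, task-7, task-0, task-3. Walking it through (pool after the aborts first):
  pool = (3, 2, 4, 3)
  task-4: need (1, 1, 1, 1) fits (3, 2, 4, 3); releases (2, 2, 0, 2), pool now (5, 4, 4, 5)
  task-7: need (4, 1, 2, 2) fits (5, 4, 4, 5); releases (2, 1, 1, 0), pool now (7, 5, 5, 5)
  task-0: need (2, 2, 1, 4) fits (7, 5, 5, 5); releases (2, 1, 0, 1), pool now (9, 6, 5, 6)
  task-3: need (2, 1, 3, 0) fits (9, 6, 5, 6); releases (1, 1, 2, 1), pool now (10, 7, 7, 7)


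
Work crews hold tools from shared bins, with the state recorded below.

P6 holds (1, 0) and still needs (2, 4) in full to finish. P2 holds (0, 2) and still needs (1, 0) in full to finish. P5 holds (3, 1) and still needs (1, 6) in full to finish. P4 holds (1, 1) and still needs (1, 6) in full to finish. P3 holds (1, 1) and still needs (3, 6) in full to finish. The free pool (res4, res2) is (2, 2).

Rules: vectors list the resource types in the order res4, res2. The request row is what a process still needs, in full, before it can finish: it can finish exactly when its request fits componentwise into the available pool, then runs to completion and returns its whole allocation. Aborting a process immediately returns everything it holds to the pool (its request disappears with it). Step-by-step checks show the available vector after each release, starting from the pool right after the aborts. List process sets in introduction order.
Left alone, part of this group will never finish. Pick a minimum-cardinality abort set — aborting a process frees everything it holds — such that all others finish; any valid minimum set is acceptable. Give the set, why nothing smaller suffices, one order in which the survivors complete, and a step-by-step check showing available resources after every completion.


Abort P4 and P3.
Key observation: P5 could never have finished before the abort; with (2, 2) returned by P4 and P3, it fits at step 3.
No one abort is enough; case by case: P6 alone leaves P5 blocked (short on res2); P2 alone leaves P5 blocked (short on res2); P5 alone leaves P4 blocked (short on res2); P4 alone leaves P5 blocked (short on res2); P3 alone leaves P5 blocked (short on res2).
The survivors complete as P6, P2, P5. Step-by-step check (starting from the post-abort pool):
  pool = (4, 4)
  P6: need (2, 4) fits (4, 4); releases (1, 0), pool now (5, 4)
  P2: need (1, 0) fits (5, 4); releases (0, 2), pool now (5, 6)
  P5: need (1, 6) fits (5, 6); releases (3, 1), pool now (8, 7)


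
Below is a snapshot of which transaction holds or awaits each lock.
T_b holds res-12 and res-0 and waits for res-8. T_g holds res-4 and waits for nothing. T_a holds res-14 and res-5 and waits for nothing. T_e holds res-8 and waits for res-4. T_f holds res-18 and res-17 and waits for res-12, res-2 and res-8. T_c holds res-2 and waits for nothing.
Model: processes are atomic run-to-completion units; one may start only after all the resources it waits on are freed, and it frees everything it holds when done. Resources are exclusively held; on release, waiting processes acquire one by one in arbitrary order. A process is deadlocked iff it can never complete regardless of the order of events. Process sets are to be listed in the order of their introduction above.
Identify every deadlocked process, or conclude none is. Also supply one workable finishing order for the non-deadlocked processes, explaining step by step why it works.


Nothing here is deadlocked.
Key observation: all waits point, directly or indirectly, at processes that can finish, so nothing is permanently blocked.
The rest can finish in the order T_g, T_c, T_e, T_b, T_a, T_f.
Verifying each step:
  T_g: no waits; runs immediately, freeing res-4
  T_c: no waits; runs immediately, freeing res-2
  run T_e (all its waits — res-4 — are resolved); releases res-8
  run T_b (all its waits — res-8 — are resolved); releases res-12 and res-0
  T_a: no waits; runs immediately, freeing res-14 and res-5
  run T_f (all its waits — res-12, res-2 and res-8 — are resolved); releases res-18 and res-17


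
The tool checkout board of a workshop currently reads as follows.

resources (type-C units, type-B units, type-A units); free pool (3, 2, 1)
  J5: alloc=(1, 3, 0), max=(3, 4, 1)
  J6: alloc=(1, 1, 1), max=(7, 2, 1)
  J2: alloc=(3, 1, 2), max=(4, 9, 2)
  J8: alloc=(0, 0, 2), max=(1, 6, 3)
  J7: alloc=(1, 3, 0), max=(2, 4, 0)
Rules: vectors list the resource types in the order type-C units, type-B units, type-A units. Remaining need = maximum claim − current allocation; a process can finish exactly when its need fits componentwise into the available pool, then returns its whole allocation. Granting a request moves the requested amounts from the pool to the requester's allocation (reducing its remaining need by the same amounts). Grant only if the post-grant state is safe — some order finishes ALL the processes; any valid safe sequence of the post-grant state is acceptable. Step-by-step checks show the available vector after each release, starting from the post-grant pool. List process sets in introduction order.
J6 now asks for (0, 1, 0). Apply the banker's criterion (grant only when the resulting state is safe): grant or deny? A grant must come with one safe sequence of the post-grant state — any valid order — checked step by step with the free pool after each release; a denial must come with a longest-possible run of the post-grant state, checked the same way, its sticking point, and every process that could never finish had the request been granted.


DENY. Granting would leave the state unsafe.
Key observation: after J5, J7, J8 the pool peaks at (5, 7, 3), and each blocked process is short somewhere: J6 on type-C units; J2 on type-B units.
Pretend the grant happened; the run J5, J7, J8 goes as far as possible. Verifying each step:
  pool = (3, 1, 1)
  J5: need (2, 1, 1) fits (3, 1, 1); releases (1, 3, 0), pool now (4, 4, 1)
  J7: need (1, 1, 0) fits (4, 4, 1); releases (1, 3, 0), pool now (5, 7, 1)
  J8: need (1, 6, 1) fits (5, 7, 1); releases (0, 0, 2), pool now (5, 7, 3)
  blocked: J6 wants (6, 0, 0), pool (5, 7, 3) — not enough type-C units
  blocked: J2 wants (1, 8, 0), pool (5, 7, 3) — not enough type-B units
Post-grant, the permanently blocked set is J6 and J2.


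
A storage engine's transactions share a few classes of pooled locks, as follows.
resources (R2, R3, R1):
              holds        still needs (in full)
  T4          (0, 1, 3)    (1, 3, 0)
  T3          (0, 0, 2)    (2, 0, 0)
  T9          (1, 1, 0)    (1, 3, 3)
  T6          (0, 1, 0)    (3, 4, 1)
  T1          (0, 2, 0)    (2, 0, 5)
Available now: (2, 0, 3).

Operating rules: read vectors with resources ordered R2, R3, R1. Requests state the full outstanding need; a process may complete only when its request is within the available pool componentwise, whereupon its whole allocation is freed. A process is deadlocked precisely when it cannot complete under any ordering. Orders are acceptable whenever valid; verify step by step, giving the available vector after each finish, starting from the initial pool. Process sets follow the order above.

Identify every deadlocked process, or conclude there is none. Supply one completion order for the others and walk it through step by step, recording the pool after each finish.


The deadlocked set is T4, T9 and T6.
Key observation: R3 is the bottleneck — with T3, T1 done the pool holds (2, 2, 5), short of every remaining need.
The rest can finish in the order T3, T1. Walking it through:
  pool = (2, 0, 3)
  T3: need (2, 0, 0) fits (2, 0, 3); releases (0, 0, 2), pool now (2, 0, 5)
  T1: need (2, 0, 5) fits (2, 0, 5); releases (0, 2, 0), pool now (2, 2, 5)
The blocked processes can never fit:
  T4 cannot run: need (1, 3, 0) vs free (2, 2, 5) (insufficient R3)
  T9 cannot run: need (1, 3, 3) vs free (2, 2, 5) (insufficient R3)
  T6 cannot run: need (3, 4, 1) vs free (2, 2, 5) (insufficient R2 and R3)


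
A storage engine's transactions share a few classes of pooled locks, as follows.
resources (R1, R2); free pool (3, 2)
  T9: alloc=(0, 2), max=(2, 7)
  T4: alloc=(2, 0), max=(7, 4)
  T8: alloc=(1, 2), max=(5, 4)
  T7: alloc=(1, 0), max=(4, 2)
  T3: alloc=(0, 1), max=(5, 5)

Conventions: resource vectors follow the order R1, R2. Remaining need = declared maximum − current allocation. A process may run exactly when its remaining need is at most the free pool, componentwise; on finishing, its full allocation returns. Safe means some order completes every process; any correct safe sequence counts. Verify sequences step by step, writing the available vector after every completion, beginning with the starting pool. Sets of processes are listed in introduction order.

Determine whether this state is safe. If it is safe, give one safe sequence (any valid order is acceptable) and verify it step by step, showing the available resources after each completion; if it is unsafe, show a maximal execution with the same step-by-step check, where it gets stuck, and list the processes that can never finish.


The state is SAFE; one workable sequence: T7, T8, T3, T4, T9.
Key observation: T7 marks the first exact bind of the order: its need (3, 2) fits the free (3, 2) with zero slack on a requested resource.
Check, step by step:
  pool = (3, 2)
  T7 needs (3, 2) <= (3, 2) -> finishes; pool += (1, 0) = (4, 2)
  T8 needs (4, 2) <= (4, 2) -> finishes; pool += (1, 2) = (5, 4)
  T3 needs (5, 4) <= (5, 4) -> finishes; pool += (0, 1) = (5, 5)
  T4 needs (5, 4) <= (5, 5) -> finishes; pool += (2, 0) = (7, 5)
  T9 needs (2, 5) <= (7, 5) -> finishes; pool += (0, 2) = (7, 7)


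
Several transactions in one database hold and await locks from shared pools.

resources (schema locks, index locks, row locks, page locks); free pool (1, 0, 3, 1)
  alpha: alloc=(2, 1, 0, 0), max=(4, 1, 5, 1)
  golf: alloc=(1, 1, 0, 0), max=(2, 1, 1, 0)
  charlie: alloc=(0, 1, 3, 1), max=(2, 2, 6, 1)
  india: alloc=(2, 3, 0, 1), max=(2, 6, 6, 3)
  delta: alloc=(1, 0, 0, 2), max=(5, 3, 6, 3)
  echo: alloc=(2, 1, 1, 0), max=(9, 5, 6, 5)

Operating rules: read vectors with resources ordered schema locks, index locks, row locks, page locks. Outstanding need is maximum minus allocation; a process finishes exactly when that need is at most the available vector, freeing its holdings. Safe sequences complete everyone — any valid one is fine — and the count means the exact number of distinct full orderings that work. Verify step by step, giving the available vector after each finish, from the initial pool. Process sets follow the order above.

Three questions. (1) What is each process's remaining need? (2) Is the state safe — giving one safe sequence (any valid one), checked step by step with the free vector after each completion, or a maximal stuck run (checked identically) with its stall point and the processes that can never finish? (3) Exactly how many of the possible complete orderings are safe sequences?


(1) Outstanding need per process (order schema locks, index locks, row locks, page locks):
  alpha: (2, 0, 5, 1)
  golf: (1, 0, 1, 0)
  charlie: (2, 1, 3, 0)
  india: (0, 3, 6, 2)
  delta: (4, 3, 6, 1)
  echo: (7, 4, 5, 5)
(2) SAFE, for example via the order golf, charlie, alpha, india, delta, echo.
Key observation: the first exact fit in this order is golf — it needs (1, 0, 1, 0) with (1, 0, 3, 1) free, meeting a requested resource to the last unit.
Check, step by step:
  pool = (1, 0, 3, 1)
  golf: need (1, 0, 1, 0) fits (1, 0, 3, 1); releases (1, 1, 0, 0), pool now (2, 1, 3, 1)
  charlie: need (2, 1, 3, 0) fits (2, 1, 3, 1); releases (0, 1, 3, 1), pool now (2, 2, 6, 2)
  alpha: need (2, 0, 5, 1) fits (2, 2, 6, 2); releases (2, 1, 0, 0), pool now (4, 3, 6, 2)
  india: need (0, 3, 6, 2) fits (4, 3, 6, 2); releases (2, 3, 0, 1), pool now (6, 6, 6, 3)
  delta: need (4, 3, 6, 1) fits (6, 6, 6, 3); releases (1, 0, 0, 2), pool now (7, 6, 6, 5)
  echo: need (7, 4, 5, 5) fits (7, 6, 6, 5); releases (2, 1, 1, 0), pool now (9, 7, 7, 5)
(3) Precisely 2 of the possible complete orderings are safe sequences.


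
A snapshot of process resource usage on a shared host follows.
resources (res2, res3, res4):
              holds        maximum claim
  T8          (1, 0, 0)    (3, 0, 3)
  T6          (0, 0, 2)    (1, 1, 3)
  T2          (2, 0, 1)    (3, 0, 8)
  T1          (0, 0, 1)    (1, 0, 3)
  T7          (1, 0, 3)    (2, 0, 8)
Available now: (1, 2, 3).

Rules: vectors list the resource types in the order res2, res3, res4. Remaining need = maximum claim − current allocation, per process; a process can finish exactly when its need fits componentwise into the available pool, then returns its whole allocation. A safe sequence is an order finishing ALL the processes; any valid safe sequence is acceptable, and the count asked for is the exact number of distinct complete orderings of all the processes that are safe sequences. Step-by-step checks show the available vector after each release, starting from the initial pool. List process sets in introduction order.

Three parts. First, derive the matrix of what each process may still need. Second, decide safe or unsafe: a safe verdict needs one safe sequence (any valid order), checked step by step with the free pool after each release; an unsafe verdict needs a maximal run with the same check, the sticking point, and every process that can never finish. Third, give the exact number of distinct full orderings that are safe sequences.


(1) Need matrix, components ordered res2, res3, res4:
  T8: (2, 0, 3)
  T6: (1, 1, 1)
  T2: (1, 0, 7)
  T1: (1, 0, 2)
  T7: (1, 0, 5)
(2) SAFE, for example via the order T6, T7, T8, T2, T1.
Key observation: T6 marks the first exact bind of the order: its need (1, 1, 1) fits the free (1, 2, 3) with zero slack on a requested resource.
Check, step by step:
  pool = (1, 2, 3)
  T6: need (1, 1, 1) fits (1, 2, 3); releases (0, 0, 2), pool now (1, 2, 5)
  T7: need (1, 0, 5) fits (1, 2, 5); releases (1, 0, 3), pool now (2, 2, 8)
  T8: need (2, 0, 3) fits (2, 2, 8); releases (1, 0, 0), pool now (3, 2, 8)
  T2: need (1, 0, 7) fits (3, 2, 8); releases (2, 0, 1), pool now (5, 2, 9)
  T1: need (1, 0, 2) fits (5, 2, 9); releases (0, 0, 1), pool now (5, 2, 10)
(3) Exactly 10 of the possible complete orderings are safe sequences.


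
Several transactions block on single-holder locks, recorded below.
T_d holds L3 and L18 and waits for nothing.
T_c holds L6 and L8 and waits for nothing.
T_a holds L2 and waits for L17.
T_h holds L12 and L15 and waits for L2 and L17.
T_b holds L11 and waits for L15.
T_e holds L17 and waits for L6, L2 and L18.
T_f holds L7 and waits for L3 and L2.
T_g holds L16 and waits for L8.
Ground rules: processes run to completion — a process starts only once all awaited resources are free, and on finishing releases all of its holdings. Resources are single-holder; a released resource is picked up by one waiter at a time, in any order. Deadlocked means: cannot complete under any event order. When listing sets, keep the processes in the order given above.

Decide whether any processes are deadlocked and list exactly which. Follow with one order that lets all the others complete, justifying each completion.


The deadlocked set is T_a, T_h, T_b, T_e and T_f.
Key observation: nobody on the ring T_a -> T_e -> T_a can start until another member finishes, which never happens; T_h, T_b and T_f wait into the deadlock from upstream.
The rest can finish in the order T_c, T_d, T_g.
Walking it through:
  T_c waits on nothing -> runs at once and releases L6 and L8
  T_d waits on nothing -> runs at once and releases L3 and L18
  run T_g (all its waits — L8 — are resolved); releases L16


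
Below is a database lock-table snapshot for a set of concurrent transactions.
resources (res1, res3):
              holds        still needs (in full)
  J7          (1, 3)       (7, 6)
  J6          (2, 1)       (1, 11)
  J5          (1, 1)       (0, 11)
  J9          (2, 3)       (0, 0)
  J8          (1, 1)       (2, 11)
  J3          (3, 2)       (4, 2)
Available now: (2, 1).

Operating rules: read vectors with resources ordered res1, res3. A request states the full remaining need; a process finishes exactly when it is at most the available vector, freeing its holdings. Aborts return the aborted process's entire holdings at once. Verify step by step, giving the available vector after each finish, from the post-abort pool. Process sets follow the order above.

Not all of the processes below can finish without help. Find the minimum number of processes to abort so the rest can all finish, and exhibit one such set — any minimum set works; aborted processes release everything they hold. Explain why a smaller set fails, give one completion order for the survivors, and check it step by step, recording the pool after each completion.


Abort J5 and J8.
Key observation: J6 was stuck for good until J5 and J8 gave back (2, 2); in the order shown it finishes at step 4.
Minimality, checking each single-abort alternative: J7 alone leaves J6 blocked (short on res3); J6 alone leaves J5 blocked (short on res3); J5 alone leaves J6 blocked (short on res3); J9 alone leaves J6 blocked (short on res3); J8 alone leaves J6 blocked (short on res3); J3 alone leaves J6 blocked (short on res3).
Survivors finish in the order: J3, J9, J7, J6. Walking it through (pool after the aborts first):
  pool = (4, 3)
  J3 needs (4, 2) <= (4, 3) -> finishes; pool += (3, 2) = (7, 5)
  J9 needs (0, 0) <= (7, 5) -> finishes; pool += (2, 3) = (9, 8)
  J7 needs (7, 6) <= (9, 8) -> finishes; pool += (1, 3) = (10, 11)
  J6 needs (1, 11) <= (10, 11) -> finishes; pool += (2, 1) = (12, 12)


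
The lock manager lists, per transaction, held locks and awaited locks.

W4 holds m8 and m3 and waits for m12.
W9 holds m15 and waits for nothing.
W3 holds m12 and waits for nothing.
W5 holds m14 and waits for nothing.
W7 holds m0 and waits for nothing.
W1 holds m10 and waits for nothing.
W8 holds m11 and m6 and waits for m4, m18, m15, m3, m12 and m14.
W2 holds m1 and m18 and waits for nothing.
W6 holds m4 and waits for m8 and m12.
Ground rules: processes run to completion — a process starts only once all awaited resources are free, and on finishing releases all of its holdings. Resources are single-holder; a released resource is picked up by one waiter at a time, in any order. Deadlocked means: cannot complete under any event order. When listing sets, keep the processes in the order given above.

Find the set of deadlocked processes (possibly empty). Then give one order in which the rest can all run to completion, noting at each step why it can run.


Nothing here is deadlocked.
Key observation: there is no circular wait here — follow any chain and it reaches a process that is free to run now.
The rest can finish in the order W1, W3, W5, W4, W2, W9, W6, W7, W8.
Step-by-step check:
  W1: no waits; runs immediately, freeing m10
  W3: no waits; runs immediately, freeing m12
  W5: no waits; runs immediately, freeing m14
  W4 waits on m12 — all released -> runs and releases m8 and m3
  W2: no waits; runs immediately, freeing m1 and m18
  W9: no waits; runs immediately, freeing m15
  W6 waits on m8 and m12 — all released -> runs and releases m4
  W7: no waits; runs immediately, freeing m0
  W8 waits on m4, m18, m15, m3, m12 and m14 — all released -> runs and releases m11 and m6


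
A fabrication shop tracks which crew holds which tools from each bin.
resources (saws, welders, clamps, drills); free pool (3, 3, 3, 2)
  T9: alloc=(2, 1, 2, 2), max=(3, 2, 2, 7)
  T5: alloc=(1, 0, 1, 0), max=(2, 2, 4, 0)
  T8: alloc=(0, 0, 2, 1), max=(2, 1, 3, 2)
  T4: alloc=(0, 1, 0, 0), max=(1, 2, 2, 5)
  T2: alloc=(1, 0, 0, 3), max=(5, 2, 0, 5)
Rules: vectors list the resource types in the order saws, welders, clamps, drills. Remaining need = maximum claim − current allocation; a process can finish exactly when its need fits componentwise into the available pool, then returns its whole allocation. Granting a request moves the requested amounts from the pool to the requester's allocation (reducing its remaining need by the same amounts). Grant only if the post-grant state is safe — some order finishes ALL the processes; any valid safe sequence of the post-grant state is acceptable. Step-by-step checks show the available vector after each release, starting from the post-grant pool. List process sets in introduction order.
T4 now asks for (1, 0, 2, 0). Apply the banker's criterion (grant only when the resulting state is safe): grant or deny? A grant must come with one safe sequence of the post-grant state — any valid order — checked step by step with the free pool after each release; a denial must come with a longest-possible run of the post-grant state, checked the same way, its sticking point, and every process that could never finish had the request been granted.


DENY — the pretend-granted state is unsafe.
Key observation: after T8, T5 the pool peaks at (3, 3, 4, 3), and each blocked process is short somewhere: T9 on drills; T4 on drills; T2 on saws.
After a pretend grant, a maximal execution: T8, T5 — then nothing else fits. Check, step by step:
  pool = (2, 3, 1, 2)
  T8: need (2, 1, 1, 1) fits (2, 3, 1, 2); releases (0, 0, 2, 1), pool now (2, 3, 3, 3)
  T5: need (1, 2, 3, 0) fits (2, 3, 3, 3); releases (1, 0, 1, 0), pool now (3, 3, 4, 3)
  blocked: T9 wants (1, 1, 0, 5), pool (3, 3, 4, 3) — not enough drills
  blocked: T4 wants (0, 1, 0, 5), pool (3, 3, 4, 3) — not enough drills
  blocked: T2 wants (4, 2, 0, 2), pool (3, 3, 4, 3) — not enough saws
Post-grant, the permanently blocked set is T9, T4 and T2.


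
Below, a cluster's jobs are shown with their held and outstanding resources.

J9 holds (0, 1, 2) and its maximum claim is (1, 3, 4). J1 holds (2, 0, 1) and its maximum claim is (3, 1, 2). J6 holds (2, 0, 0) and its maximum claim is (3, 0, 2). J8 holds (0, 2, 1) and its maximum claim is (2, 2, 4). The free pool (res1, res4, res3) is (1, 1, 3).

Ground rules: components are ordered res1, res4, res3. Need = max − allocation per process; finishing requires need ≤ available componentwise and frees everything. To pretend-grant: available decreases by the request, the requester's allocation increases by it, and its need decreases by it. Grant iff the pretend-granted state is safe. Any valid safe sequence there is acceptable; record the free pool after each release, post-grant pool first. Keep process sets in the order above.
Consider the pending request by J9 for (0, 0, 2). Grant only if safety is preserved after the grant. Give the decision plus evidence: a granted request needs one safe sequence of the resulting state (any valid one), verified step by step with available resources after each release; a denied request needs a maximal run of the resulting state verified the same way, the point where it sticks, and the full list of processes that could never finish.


DENY — the pretend-granted state is unsafe.
Key observation: after J1, J6 the pool peaks at (5, 1, 2), and each blocked process is short somewhere: J9 on res4; J8 on res3.
Pretend the grant happened; the run J1, J6 goes as far as possible. Walking it through:
  pool = (1, 1, 1)
  run J1 (needs (1, 1, 1), free (1, 1, 1)); after release of (2, 0, 1) the pool is (3, 1, 2)
  run J6 (needs (1, 0, 2), free (3, 1, 2)); after release of (2, 0, 0) the pool is (5, 1, 2)
  blocked: J9 wants (1, 2, 0), pool (5, 1, 2) — not enough res4
  blocked: J8 wants (2, 0, 3), pool (5, 1, 2) — not enough res3
Post-grant, the permanently blocked set is J9 and J8.


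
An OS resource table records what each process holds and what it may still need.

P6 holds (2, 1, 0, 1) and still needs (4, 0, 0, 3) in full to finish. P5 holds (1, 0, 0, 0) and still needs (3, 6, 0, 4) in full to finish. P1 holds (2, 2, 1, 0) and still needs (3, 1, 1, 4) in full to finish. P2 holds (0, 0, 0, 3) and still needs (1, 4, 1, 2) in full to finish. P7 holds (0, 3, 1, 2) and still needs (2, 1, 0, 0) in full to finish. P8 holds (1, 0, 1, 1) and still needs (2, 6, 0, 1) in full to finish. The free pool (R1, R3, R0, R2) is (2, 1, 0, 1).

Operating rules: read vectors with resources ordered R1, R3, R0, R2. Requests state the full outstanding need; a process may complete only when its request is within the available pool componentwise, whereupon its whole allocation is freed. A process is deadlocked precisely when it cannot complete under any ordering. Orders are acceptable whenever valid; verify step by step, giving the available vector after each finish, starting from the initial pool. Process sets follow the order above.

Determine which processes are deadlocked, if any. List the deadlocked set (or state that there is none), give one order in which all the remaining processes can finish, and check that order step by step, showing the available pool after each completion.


Deadlocked: P6, P5, P1 and P8.
Key observation: after P7, P2 the pool peaks at (2, 4, 1, 6), and each blocked process is short somewhere: P6 on R1; P5 on R1, R3; P1 on R1; P8 on R3.
One completion order for the rest: P7, P2. Check, step by step:
  pool = (2, 1, 0, 1)
  P7 needs (2, 1, 0, 0) <= (2, 1, 0, 1) -> finishes; pool += (0, 3, 1, 2) = (2, 4, 1, 3)
  P2 needs (1, 4, 1, 2) <= (2, 4, 1, 3) -> finishes; pool += (0, 0, 0, 3) = (2, 4, 1, 6)
The stuck group stays short no matter what:
  blocked: P6 wants (4, 0, 0, 3), pool (2, 4, 1, 6) — not enough R1
  blocked: P5 wants (3, 6, 0, 4), pool (2, 4, 1, 6) — not enough R1 and R3
  blocked: P1 wants (3, 1, 1, 4), pool (2, 4, 1, 6) — not enough R1
  blocked: P8 wants (2, 6, 0, 1), pool (2, 4, 1, 6) — not enough R3


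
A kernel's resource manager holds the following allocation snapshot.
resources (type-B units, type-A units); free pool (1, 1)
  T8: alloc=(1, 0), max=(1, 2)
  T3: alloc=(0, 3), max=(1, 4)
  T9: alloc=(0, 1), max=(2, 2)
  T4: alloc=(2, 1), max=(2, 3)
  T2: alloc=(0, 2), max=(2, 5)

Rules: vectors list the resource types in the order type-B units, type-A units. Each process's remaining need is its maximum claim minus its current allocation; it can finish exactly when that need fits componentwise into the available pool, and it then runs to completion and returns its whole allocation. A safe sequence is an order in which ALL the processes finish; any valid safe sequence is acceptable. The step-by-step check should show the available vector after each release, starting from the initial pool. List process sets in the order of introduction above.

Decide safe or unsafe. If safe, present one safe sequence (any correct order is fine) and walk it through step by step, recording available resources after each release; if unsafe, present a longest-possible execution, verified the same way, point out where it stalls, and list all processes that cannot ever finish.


SAFE, for example via the order T3, T4, T8, T9, T2.
Key observation: T3 is the earliest step where a requested resource binds exactly: need (1, 1), pool (1, 1) at its turn.
Check, step by step:
  pool = (1, 1)
  run T3 (needs (1, 1), free (1, 1)); after release of (0, 3) the pool is (1, 4)
  run T4 (needs (0, 2), free (1, 4)); after release of (2, 1) the pool is (3, 5)
  run T8 (needs (0, 2), free (3, 5)); after release of (1, 0) the pool is (4, 5)
  run T9 (needs (2, 1), free (4, 5)); after release of (0, 1) the pool is (4, 6)
  run T2 (needs (2, 3), free (4, 6)); after release of (0, 2) the pool is (4, 8)


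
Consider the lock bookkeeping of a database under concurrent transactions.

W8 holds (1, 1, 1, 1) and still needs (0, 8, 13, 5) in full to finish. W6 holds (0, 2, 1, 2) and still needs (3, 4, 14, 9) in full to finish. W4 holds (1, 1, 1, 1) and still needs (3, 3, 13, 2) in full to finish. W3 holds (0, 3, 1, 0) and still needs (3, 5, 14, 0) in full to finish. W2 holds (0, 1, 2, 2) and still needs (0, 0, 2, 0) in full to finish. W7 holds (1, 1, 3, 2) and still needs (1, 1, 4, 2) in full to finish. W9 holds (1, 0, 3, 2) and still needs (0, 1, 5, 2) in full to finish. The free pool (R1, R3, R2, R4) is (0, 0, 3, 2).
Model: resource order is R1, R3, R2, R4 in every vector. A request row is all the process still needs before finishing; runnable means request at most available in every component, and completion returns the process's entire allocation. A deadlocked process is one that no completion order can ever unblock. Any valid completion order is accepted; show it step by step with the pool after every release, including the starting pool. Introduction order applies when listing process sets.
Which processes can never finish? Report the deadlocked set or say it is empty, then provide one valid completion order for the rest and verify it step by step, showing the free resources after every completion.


Deadlocked set: W8, W6, W4 and W3.
Key observation: R3 is the bottleneck — with W2, W9, W7 done the pool holds (2, 2, 11, 8), short of every remaining need.
One completion order for the rest: W2, W9, W7. Verifying each step:
  pool = (0, 0, 3, 2)
  run W2 (needs (0, 0, 2, 0), free (0, 0, 3, 2)); after release of (0, 1, 2, 2) the pool is (0, 1, 5, 4)
  run W9 (needs (0, 1, 5, 2), free (0, 1, 5, 4)); after release of (1, 0, 3, 2) the pool is (1, 1, 8, 6)
  run W7 (needs (1, 1, 4, 2), free (1, 1, 8, 6)); after release of (1, 1, 3, 2) the pool is (2, 2, 11, 8)
The stuck group stays short no matter what:
  W8 cannot run: need (0, 8, 13, 5) vs free (2, 2, 11, 8) (insufficient R3 and R2)
  W6 cannot run: need (3, 4, 14, 9) vs free (2, 2, 11, 8) (insufficient R1, R3, R2 and R4)
  W4 cannot run: need (3, 3, 13, 2) vs free (2, 2, 11, 8) (insufficient R1, R3 and R2)
  W3 cannot run: need (3, 5, 14, 0) vs free (2, 2, 11, 8) (insufficient R1, R3 and R2)


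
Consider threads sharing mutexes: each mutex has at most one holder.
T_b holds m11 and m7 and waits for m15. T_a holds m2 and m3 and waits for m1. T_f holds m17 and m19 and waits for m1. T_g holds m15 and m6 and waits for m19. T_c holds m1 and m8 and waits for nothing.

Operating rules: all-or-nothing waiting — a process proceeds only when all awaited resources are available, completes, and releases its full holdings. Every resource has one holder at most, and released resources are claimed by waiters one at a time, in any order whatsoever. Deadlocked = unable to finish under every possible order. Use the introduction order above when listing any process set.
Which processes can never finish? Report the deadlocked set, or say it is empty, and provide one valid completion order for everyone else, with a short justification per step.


No process is deadlocked.
Key observation: although several processes wait, no cycle exists — each chain bottoms out at a free runner.
The rest can finish in the order T_c, T_a, T_f, T_g, T_b.
Check, step by step:
  T_c waits on nothing -> runs at once and releases m1 and m8
  run T_a (all its waits — m1 — are resolved); releases m2 and m3
  run T_f (all its waits — m1 — are resolved); releases m17 and m19
  run T_g (all its waits — m19 — are resolved); releases m15 and m6
  run T_b (all its waits — m15 — are resolved); releases m11 and m7


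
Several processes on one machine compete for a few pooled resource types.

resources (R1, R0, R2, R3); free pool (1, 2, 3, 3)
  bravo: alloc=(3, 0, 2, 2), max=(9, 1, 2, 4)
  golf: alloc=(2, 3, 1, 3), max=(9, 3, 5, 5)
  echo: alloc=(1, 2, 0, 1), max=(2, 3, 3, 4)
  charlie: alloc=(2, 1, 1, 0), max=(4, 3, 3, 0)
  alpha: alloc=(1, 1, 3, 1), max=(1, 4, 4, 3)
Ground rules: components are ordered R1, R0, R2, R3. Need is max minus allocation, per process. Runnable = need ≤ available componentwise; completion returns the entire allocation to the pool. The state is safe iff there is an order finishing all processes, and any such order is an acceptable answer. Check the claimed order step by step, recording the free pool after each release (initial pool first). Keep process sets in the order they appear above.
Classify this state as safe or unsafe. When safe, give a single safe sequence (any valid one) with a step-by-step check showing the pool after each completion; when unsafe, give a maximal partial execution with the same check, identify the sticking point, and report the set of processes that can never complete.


The state is UNSAFE.
Key observation: R1 is the bottleneck — with echo, charlie, alpha done the pool holds (5, 6, 7, 5), short of every remaining need.
Going as far as possible: echo, charlie, alpha; after that, nothing fits. Check, step by step:
  pool = (1, 2, 3, 3)
  run echo (needs (1, 1, 3, 3), free (1, 2, 3, 3)); after release of (1, 2, 0, 1) the pool is (2, 4, 3, 4)
  run charlie (needs (2, 2, 2, 0), free (2, 4, 3, 4)); after release of (2, 1, 1, 0) the pool is (4, 5, 4, 4)
  run alpha (needs (0, 3, 1, 2), free (4, 5, 4, 4)); after release of (1, 1, 3, 1) the pool is (5, 6, 7, 5)
  bravo still needs (6, 1, 0, 2) but only (5, 6, 7, 5) is free — short on R1
  golf still needs (7, 0, 4, 2) but only (5, 6, 7, 5) is free — short on R1
Permanently blocked: bravo and golf.


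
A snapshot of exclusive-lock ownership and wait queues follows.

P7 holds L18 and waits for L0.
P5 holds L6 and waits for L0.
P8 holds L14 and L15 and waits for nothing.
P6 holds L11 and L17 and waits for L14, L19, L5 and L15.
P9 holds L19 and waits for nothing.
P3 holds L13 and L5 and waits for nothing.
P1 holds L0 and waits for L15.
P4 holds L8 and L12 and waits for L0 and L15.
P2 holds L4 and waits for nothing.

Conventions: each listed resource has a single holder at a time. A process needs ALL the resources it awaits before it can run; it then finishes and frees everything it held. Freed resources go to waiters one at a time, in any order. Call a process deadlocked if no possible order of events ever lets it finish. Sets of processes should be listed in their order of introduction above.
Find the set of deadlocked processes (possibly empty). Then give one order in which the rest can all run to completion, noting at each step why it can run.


Nothing here is deadlocked.
Key observation: no waiting chain loops back on itself — every chain ends at a process that waits on nothing, so everyone eventually runs.
One completion order for the rest: P9, P8, P1, P4, P3, P7, P2, P6, P5.
Verifying each step:
  P9: no waits; runs immediately, freeing L19
  P8: no waits; runs immediately, freeing L14 and L15
  P1: everything it awaited (L15) is free; runs, freeing L0
  P4: everything it awaited (L0 and L15) is free; runs, freeing L8 and L12
  P3: no waits; runs immediately, freeing L13 and L5
  P7: everything it awaited (L0) is free; runs, freeing L18
  P2: no waits; runs immediately, freeing L4
  P6: everything it awaited (L14, L19, L5 and L15) is free; runs, freeing L11 and L17
  P5: everything it awaited (L0) is free; runs, freeing L6


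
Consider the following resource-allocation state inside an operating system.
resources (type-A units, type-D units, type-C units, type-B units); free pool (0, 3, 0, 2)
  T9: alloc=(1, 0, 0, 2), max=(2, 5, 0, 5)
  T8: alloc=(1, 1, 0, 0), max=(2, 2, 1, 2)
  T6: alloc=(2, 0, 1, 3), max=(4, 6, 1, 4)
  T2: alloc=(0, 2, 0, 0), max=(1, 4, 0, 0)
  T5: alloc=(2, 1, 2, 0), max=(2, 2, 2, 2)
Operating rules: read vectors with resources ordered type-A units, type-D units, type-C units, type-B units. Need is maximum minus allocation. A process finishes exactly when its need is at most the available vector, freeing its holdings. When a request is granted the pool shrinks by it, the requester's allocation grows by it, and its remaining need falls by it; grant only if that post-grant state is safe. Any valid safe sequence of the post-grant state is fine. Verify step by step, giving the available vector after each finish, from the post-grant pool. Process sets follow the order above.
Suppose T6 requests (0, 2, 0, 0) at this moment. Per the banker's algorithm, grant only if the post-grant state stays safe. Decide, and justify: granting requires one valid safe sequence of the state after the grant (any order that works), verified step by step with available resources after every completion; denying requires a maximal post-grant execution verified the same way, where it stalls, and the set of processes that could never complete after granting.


GRANT: granting preserves safety; a valid post-grant sequence is T5, T2, T8, T6, T9.
Key observation: after the grant the pool drops to (0, 1, 0, 2), which still lets T5 finish first and unwind the rest.
Verifying the post-grant state step by step:
  pool = (0, 1, 0, 2)
  T5: need (0, 1, 0, 2) fits (0, 1, 0, 2); releases (2, 1, 2, 0), pool now (2, 2, 2, 2)
  T2: need (1, 2, 0, 0) fits (2, 2, 2, 2); releases (0, 2, 0, 0), pool now (2, 4, 2, 2)
  T8: need (1, 1, 1, 2) fits (2, 4, 2, 2); releases (1, 1, 0, 0), pool now (3, 5, 2, 2)
  T6: need (2, 4, 0, 1) fits (3, 5, 2, 2); releases (2, 2, 1, 3), pool now (5, 7, 3, 5)
  T9: need (1, 5, 0, 3) fits (5, 7, 3, 5); releases (1, 0, 0, 2), pool now (6, 7, 3, 7)


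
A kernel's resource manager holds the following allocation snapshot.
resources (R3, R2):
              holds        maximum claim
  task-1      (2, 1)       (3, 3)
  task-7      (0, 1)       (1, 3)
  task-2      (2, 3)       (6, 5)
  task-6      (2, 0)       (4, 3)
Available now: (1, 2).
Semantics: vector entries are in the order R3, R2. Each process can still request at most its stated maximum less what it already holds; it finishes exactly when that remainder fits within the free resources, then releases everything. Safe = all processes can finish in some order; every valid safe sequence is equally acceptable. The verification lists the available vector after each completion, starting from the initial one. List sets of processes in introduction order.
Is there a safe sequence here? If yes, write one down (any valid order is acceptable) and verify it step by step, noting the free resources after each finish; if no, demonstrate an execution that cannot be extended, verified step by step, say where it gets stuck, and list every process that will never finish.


SAFE. One safe sequence: task-1, task-6, task-2, task-7.
Key observation: the first exact fit in this order is task-1 — it needs (1, 2) with (1, 2) free, meeting a requested resource to the last unit.
Check, step by step:
  pool = (1, 2)
  run task-1 (needs (1, 2), free (1, 2)); after release of (2, 1) the pool is (3, 3)
  run task-6 (needs (2, 3), free (3, 3)); after release of (2, 0) the pool is (5, 3)
  run task-2 (needs (4, 2), free (5, 3)); after release of (2, 3) the pool is (7, 6)
  run task-7 (needs (1, 2), free (7, 6)); after release of (0, 1) the pool is (7, 7)
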